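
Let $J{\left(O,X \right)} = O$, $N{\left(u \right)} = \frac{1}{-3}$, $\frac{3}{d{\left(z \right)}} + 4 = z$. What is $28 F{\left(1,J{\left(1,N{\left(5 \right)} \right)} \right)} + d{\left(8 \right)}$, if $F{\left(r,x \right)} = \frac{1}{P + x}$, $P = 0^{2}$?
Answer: $\frac{115}{4} \approx 28.75$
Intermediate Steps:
$P = 0$
$d{\left(z \right)} = \frac{3}{-4 + z}$
$N{\left(u \right)} = - \frac{1}{3}$
$F{\left(r,x \right)} = \frac{1}{x}$ ($F{\left(r,x \right)} = \frac{1}{0 + x} = \frac{1}{x}$)
$28 F{\left(1,J{\left(1,N{\left(5 \right)} \right)} \right)} + d{\left(8 \right)} = \frac{28}{1} + \frac{3}{-4 + 8} = 28 \cdot 1 + \frac{3}{4} = 28 + 3 \cdot \frac{1}{4} = 28 + \frac{3}{4} = \frac{115}{4}$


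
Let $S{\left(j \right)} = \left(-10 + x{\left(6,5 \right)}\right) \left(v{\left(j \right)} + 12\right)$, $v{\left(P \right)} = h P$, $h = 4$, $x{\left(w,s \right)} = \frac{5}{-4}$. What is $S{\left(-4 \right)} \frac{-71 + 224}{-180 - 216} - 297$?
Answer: $- \frac{13833}{44} \approx -314.39$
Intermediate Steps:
$x{\left(w,s \right)} = - \frac{5}{4}$ ($x{\left(w,s \right)} = 5 \left(- \frac{1}{4}\right) = - \frac{5}{4}$)
$v{\left(P \right)} = 4 P$
$S{\left(j \right)} = -135 - 45 j$ ($S{\left(j \right)} = \left(-10 - \frac{5}{4}\right) \left(4 j + 12\right) = - \frac{45 \left(12 + 4 j\right)}{4} = -135 - 45 j$)
$S{\left(-4 \right)} \frac{-71 + 224}{-180 - 216} - 297 = \left(-135 - -180\right) \frac{-71 + 224}{-180 - 216} - 297 = \left(-135 + 180\right) \frac{153}{-396} - 297 = 45 \cdot 153 \left(- \frac{1}{396}\right) - 297 = 45 \left(- \frac{17}{44}\right) - 297 = - \frac{765}{44} - 297 = - \frac{13833}{44}$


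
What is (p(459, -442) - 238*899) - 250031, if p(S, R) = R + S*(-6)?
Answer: -467189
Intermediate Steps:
p(S, R) = R - 6*S
(p(459, -442) - 238*899) - 250031 = ((-442 - 6*459) - 238*899) - 250031 = ((-442 - 2754) - 213962) - 250031 = (-3196 - 213962) - 250031 = -217158 - 250031 = -467189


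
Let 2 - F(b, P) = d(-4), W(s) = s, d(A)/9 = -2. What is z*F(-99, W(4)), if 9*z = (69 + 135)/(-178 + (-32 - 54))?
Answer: -170/99 ≈ -1.7172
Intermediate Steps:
d(A) = -18 (d(A) = 9*(-2) = -18)
F(b, P) = 20 (F(b, P) = 2 - 1*(-18) = 2 + 18 = 20)
z = -17/198 (z = ((69 + 135)/(-178 + (-32 - 54)))/9 = (204/(-178 - 86))/9 = (204/(-264))/9 = (204*(-1/264))/9 = (⅑)*(-17/22) = -17/198 ≈ -0.085859)
z*F(-99, W(4)) = -17/198*20 = -170/99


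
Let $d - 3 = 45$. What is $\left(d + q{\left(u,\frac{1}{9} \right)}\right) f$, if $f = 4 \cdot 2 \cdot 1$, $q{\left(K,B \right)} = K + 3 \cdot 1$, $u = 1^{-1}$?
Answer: $416$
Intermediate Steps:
$u = 1$
$d = 48$ ($d = 3 + 45 = 48$)
$q{\left(K,B \right)} = 3 + K$ ($q{\left(K,B \right)} = K + 3 = 3 + K$)
$f = 8$ ($f = 8 \cdot 1 = 8$)
$\left(d + q{\left(u,\frac{1}{9} \right)}\right) f = \left(48 + \left(3 + 1\right)\right) 8 = \left(48 + 4\right) 8 = 52 \cdot 8 = 416$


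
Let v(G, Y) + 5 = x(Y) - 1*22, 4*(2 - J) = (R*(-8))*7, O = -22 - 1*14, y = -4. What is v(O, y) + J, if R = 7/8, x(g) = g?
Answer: -67/4 ≈ -16.750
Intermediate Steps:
R = 7/8 (R = 7*(1/8) = 7/8 ≈ 0.87500)
O = -36 (O = -22 - 14 = -36)
J = 57/4 (J = 2 - (7/8)*(-8)*7/4 = 2 - (-7)*7/4 = 2 - 1/4*(-49) = 2 + 49/4 = 57/4 ≈ 14.250)
v(G, Y) = -27 + Y (v(G, Y) = -5 + (Y - 1*22) = -5 + (Y - 22) = -5 + (-22 + Y) = -27 + Y)
v(O, y) + J = (-27 - 4) + 57/4 = -31 + 57/4 = -67/4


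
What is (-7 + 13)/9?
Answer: 2/3 ≈ 0.66667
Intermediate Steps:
(-7 + 13)/9 = (1/9)*6 = 2/3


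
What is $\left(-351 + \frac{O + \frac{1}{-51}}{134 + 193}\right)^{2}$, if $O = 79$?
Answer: $\frac{34217808460801}{278122329} \approx 1.2303 \cdot 10^{5}$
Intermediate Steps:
$\left(-351 + \frac{O + \frac{1}{-51}}{134 + 193}\right)^{2} = \left(-351 + \frac{79 + \frac{1}{-51}}{134 + 193}\right)^{2} = \left(-351 + \frac{79 - \frac{1}{51}}{327}\right)^{2} = \left(-351 + \frac{4028}{51} \cdot \frac{1}{327}\right)^{2} = \left(-351 + \frac{4028}{16677}\right)^{2} = \left(- \frac{5849599}{16677}\right)^{2} = \frac{34217808460801}{278122329}$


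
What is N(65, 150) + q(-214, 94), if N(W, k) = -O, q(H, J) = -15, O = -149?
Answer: 134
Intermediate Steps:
N(W, k) = 149 (N(W, k) = -1*(-149) = 149)
N(65, 150) + q(-214, 94) = 149 - 15 = 134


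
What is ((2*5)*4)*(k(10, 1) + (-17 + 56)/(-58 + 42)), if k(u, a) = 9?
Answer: 525/2 ≈ 262.50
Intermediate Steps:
((2*5)*4)*(k(10, 1) + (-17 + 56)/(-58 + 42)) = ((2*5)*4)*(9 + (-17 + 56)/(-58 + 42)) = (10*4)*(9 + 39/(-16)) = 40*(9 + 39*(-1/16)) = 40*(9 - 39/16) = 40*(105/16) = 525/2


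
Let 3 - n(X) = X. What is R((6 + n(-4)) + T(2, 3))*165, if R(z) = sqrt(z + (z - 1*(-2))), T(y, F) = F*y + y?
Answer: 330*sqrt(11) ≈ 1094.5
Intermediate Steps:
n(X) = 3 - X
T(y, F) = y + F*y
R(z) = sqrt(2 + 2*z) (R(z) = sqrt(z + (z + 2)) = sqrt(z + (2 + z)) = sqrt(2 + 2*z))
R((6 + n(-4)) + T(2, 3))*165 = sqrt(2 + 2*((6 + (3 - 1*(-4))) + 2*(1 + 3)))*165 = sqrt(2 + 2*((6 + (3 + 4)) + 2*4))*165 = sqrt(2 + 2*((6 + 7) + 8))*165 = sqrt(2 + 2*(13 + 8))*165 = sqrt(2 + 2*21)*165 = sqrt(2 + 42)*165 = sqrt(44)*165 = (2*sqrt(11))*165 = 330*sqrt(11)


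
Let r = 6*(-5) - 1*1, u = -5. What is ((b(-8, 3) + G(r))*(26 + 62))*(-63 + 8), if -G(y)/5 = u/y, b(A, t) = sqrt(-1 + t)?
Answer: 121000/31 - 4840*sqrt(2) ≈ -2941.6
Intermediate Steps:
r = -31 (r = -30 - 1 = -31)
G(y) = 25/y (G(y) = -(-25)/y = 25/y)
((b(-8, 3) + G(r))*(26 + 62))*(-63 + 8) = ((sqrt(-1 + 3) + 25/(-31))*(26 + 62))*(-63 + 8) = ((sqrt(2) + 25*(-1/31))*88)*(-55) = ((sqrt(2) - 25/31)*88)*(-55) = ((-25/31 + sqrt(2))*88)*(-55) = (-2200/31 + 88*sqrt(2))*(-55) = 121000/31 - 4840*sqrt(2)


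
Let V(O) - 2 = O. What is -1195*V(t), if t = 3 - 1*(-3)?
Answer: -9560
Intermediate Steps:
t = 6 (t = 3 + 3 = 6)
V(O) = 2 + O
-1195*V(t) = -1195*(2 + 6) = -1195*8 = -9560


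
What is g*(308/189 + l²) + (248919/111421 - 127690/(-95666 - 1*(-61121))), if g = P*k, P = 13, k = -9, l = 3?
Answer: -952818911684/769807689 ≈ -1237.7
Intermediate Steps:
g = -117 (g = 13*(-9) = -117)
g*(308/189 + l²) + (248919/111421 - 127690/(-95666 - 1*(-61121))) = -117*(308/189 + 3²) + (248919/111421 - 127690/(-95666 - 1*(-61121))) = -117*(308*(1/189) + 9) + (248919*(1/111421) - 127690/(-95666 + 61121)) = -117*(44/27 + 9) + (248919/111421 - 127690/(-34545)) = -117*287/27 + (248919/111421 - 127690*(-1/34545)) = -3731/3 + (248919/111421 + 25538/6909) = -3731/3 + 4565250869/769807689 = -952818911684/769807689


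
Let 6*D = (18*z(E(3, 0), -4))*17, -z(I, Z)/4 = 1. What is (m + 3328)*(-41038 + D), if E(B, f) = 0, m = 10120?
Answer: -554622416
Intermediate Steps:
z(I, Z) = -4 (z(I, Z) = -4*1 = -4)
D = -204 (D = ((18*(-4))*17)/6 = (-72*17)/6 = (1/6)*(-1224) = -204)
(m + 3328)*(-41038 + D) = (10120 + 3328)*(-41038 - 204) = 13448*(-41242) = -554622416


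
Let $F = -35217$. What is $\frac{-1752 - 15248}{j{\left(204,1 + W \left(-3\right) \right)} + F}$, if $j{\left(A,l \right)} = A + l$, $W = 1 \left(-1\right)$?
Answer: $\frac{17000}{35009} \approx 0.48559$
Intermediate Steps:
$W = -1$
$\frac{-1752 - 15248}{j{\left(204,1 + W \left(-3\right) \right)} + F} = \frac{-1752 - 15248}{\left(204 + \left(1 - -3\right)\right) - 35217} = - \frac{17000}{\left(204 + \left(1 + 3\right)\right) - 35217} = - \frac{17000}{\left(204 + 4\right) - 35217} = - \frac{17000}{208 - 35217} = - \frac{17000}{-35009} = \left(-17000\right) \left(- \frac{1}{35009}\right) = \frac{17000}{35009}$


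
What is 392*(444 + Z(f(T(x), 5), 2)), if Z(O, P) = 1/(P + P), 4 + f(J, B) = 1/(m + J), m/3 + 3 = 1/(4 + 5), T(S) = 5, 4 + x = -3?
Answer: 174146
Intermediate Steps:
x = -7 (x = -4 - 3 = -7)
m = -26/3 (m = -9 + 3/(4 + 5) = -9 + 3/9 = -9 + 3*(⅑) = -9 + ⅓ = -26/3 ≈ -8.6667)
f(J, B) = -4 + 1/(-26/3 + J)
Z(O, P) = 1/(2*P)
392*(444 + Z(f(T(x), 5), 2)) = 392*(444 + (½)/2) = 392*(444 + (½)*(½)) = 392*(444 + ¼) = 392*(1777/4) = 174146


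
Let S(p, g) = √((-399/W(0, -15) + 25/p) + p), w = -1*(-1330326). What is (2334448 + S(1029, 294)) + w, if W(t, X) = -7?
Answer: 3664774 + √23467899/147 ≈ 3.6648e+6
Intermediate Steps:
w = 1330326
S(p, g) = √(57 + p + 25/p) (S(p, g) = √((-399/(-7) + 25/p) + p) = √((-399*(-⅐) + 25/p) + p) = √((57 + 25/p) + p) = √(57 + p + 25/p))
(2334448 + S(1029, 294)) + w = (2334448 + √(57 + 1029 + 25/1029)) + 1330326 = (2334448 + √(1117519/1029)) + 1330326 = (2334448 + √23467899/147) + 1330326 = 3664774 + √23467899/147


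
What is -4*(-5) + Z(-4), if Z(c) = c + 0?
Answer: 16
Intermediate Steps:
Z(c) = c
-4*(-5) + Z(-4) = -4*(-5) - 4 = 20 - 4 = 16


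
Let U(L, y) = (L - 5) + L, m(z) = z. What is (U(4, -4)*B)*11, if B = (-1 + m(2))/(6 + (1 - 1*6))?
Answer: 33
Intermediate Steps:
U(L, y) = -5 + 2*L (U(L, y) = (-5 + L) + L = -5 + 2*L)
B = 1 (B = (-1 + 2)/(6 + (1 - 1*6)) = 1/(6 + (1 - 6)) = 1/(6 - 5) = 1/1 = 1*1 = 1)
(U(4, -4)*B)*11 = ((-5 + 2*4)*1)*11 = ((-5 + 8)*1)*11 = (3*1)*11 = 3*11 = 33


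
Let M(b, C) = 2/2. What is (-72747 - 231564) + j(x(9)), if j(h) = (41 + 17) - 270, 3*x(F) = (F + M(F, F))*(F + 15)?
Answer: -304523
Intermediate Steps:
M(b, C) = 1 (M(b, C) = 2*(½) = 1)
x(F) = (1 + F)*(15 + F)/3 (x(F) = ((F + 1)*(F + 15))/3 = ((1 + F)*(15 + F))/3 = (1 + F)*(15 + F)/3)
j(h) = -212 (j(h) = 58 - 270 = -212)
(-72747 - 231564) + j(x(9)) = (-72747 - 231564) - 212 = -304311 - 212 = -304523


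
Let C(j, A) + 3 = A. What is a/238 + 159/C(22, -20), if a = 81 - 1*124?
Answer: -38831/5474 ≈ -7.0937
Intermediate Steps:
a = -43 (a = 81 - 124 = -43)
C(j, A) = -3 + A
a/238 + 159/C(22, -20) = -43/238 + 159/(-3 - 20) = -43*1/238 + 159/(-23) = -43/238 + 159*(-1/23) = -43/238 - 159/23 = -38831/5474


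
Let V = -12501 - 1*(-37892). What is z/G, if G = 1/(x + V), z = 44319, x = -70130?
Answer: -1982787741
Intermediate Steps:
V = 25391 (V = -12501 + 37892 = 25391)
G = -1/44739 (G = 1/(-70130 + 25391) = 1/(-44739) = -1/44739 ≈ -2.2352e-5)
z/G = 44319/(-1/44739) = 44319*(-44739) = -1982787741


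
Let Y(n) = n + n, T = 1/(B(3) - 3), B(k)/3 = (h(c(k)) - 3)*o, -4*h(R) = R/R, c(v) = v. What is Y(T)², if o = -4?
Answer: 1/324 ≈ 0.0030864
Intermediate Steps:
h(R) = -¼ (h(R) = -R/(4*R) = -¼*1 = -¼)
B(k) = 39 (B(k) = 3*((-¼ - 3)*(-4)) = 3*(-13/4*(-4)) = 3*13 = 39)
T = 1/36 (T = 1/(39 - 3) = 1/36 ≈ 0.027778)
Y(n) = 2*n
Y(T)² = (2*(1/36))² = (1/18)² = 1/324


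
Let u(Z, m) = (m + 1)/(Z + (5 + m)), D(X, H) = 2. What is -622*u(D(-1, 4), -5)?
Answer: 1244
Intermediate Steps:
u(Z, m) = (1 + m)/(5 + Z + m)
-622*u(D(-1, 4), -5) = -622*(1 - 5)/(5 + 2 - 5) = -622*(-4)/2 = -311*(-4) = -622*(-2) = 1244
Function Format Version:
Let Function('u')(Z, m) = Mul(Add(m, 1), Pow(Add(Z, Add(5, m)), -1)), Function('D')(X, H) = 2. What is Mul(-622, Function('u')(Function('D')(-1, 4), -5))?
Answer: 1244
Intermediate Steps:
Function('u')(Z, m) = Mul(Pow(Add(5, Z, m), -1), Add(1, m)) (Function('u')(Z, m) = Mul(Add(1, m), Pow(Add(5, Z, m), -1)) = Mul(Pow(Add(5, Z, m), -1), Add(1, m)))
Mul(-622, Function('u')(Function('D')(-1, 4), -5)) = Mul(-622, Mul(Pow(Add(5, 2, -5), -1), Add(1, -5))) = Mul(-622, Mul(Pow(2, -1), -4)) = Mul(-622, Mul(Rational(1, 2), -4)) = Mul(-622, -2) = 1244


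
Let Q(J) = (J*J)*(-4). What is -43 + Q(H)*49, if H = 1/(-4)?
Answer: -221/4 ≈ -55.250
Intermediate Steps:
H = -¼ ≈ -0.25000
Q(J) = -4*J² (Q(J) = J²*(-4) = -4*J²)
-43 + Q(H)*49 = -43 - 4*(-¼)²*49 = -43 - 4*1/16*49 = -43 - ¼*49 = -43 - 49/4 = -221/4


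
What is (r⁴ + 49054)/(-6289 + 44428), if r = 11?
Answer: 63695/38139 ≈ 1.6701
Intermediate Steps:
(r⁴ + 49054)/(-6289 + 44428) = (11⁴ + 49054)/(-6289 + 44428) = (14641 + 49054)/38139 = 63695*(1/38139) = 63695/38139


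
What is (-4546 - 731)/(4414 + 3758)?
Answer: -1759/2724 ≈ -0.64574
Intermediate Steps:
(-4546 - 731)/(4414 + 3758) = -5277/8172 = -5277*1/8172 = -1759/2724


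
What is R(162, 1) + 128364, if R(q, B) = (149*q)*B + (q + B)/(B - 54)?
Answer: 8082443/53 ≈ 1.5250e+5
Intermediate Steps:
R(q, B) = (B + q)/(-54 + B) + 149*B*q (R(q, B) = 149*B*q + (B + q)/(-54 + B) = (B + q)/(-54 + B) + 149*B*q)
R(162, 1) + 128364 = (1 + 162 - 8046*1*162 + 149*162*1²)/(-54 + 1) + 128364 = (1 + 162 - 1303452 + 149*162*1)/(-53) + 128364 = -(1 + 162 - 1303452 + 24138)/53 + 128364 = -1/53*(-1279151) + 128364 = 1279151/53 + 128364 = 8082443/53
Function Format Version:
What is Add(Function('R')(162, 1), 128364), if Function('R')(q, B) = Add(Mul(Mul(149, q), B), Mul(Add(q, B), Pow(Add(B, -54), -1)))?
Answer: Rational(8082443, 53) ≈ 1.5250e+5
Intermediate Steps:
Function('R')(q, B) = Add(Mul(Pow(Add(-54, B), -1), Add(B, q)), Mul(149, B, q)) (Function('R')(q, B) = Add(Mul(149, B, q), Mul(Add(B, q), Pow(Add(-54, B), -1))) = Add(Mul(149, B, q), Mul(Pow(Add(-54, B), -1), Add(B, q))) = Add(Mul(Pow(Add(-54, B), -1), Add(B, q)), Mul(149, B, q)))
Add(Function('R')(162, 1), 128364) = Add(Mul(Pow(Add(-54, 1), -1), Add(1, 162, Mul(-8046, 1, 162), Mul(149, 162, Pow(1, 2)))), 128364) = Add(Mul(Pow(-53, -1), Add(1, 162, -1303452, Mul(149, 162, 1))), 128364) = Add(Mul(Rational(-1, 53), Add(1, 162, -1303452, 24138)), 128364) = Add(Mul(Rational(-1, 53), -1279151), 128364) = Add(Rational(1279151, 53), 128364) = Rational(8082443, 53)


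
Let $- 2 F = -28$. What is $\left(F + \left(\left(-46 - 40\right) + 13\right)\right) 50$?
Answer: $-2950$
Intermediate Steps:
$F = 14$ ($F = \left(- \frac{1}{2}\right) \left(-28\right) = 14$)
$\left(F + \left(\left(-46 - 40\right) + 13\right)\right) 50 = \left(14 + \left(\left(-46 - 40\right) + 13\right)\right) 50 = \left(14 + \left(-86 + 13\right)\right) 50 = \left(14 - 73\right) 50 = \left(-59\right) 50 = -2950$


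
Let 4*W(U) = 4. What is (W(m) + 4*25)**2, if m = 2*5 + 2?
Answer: 10201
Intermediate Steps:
m = 12 (m = 10 + 2 = 12)
W(U) = 1 (W(U) = (1/4)*4 = 1)
(W(m) + 4*25)**2 = (1 + 4*25)**2 = (1 + 100)**2 = 101**2 = 10201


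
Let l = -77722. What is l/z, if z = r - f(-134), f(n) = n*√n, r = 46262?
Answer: -898893791/535644687 + 2603687*I*√134/535644687 ≈ -1.6782 + 0.056268*I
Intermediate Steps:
f(n) = n^(3/2)
z = 46262 + 134*I*√134 (z = 46262 - (-134)^(3/2) = 46262 - (-134)*I*√134 = 46262 + 134*I*√134 ≈ 46262.0 + 1551.2*I)
l/z = -77722/(46262 + 134*I*√134)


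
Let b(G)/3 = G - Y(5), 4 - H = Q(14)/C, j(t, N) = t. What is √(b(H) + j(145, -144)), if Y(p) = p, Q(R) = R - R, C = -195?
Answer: √142 ≈ 11.916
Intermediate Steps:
Q(R) = 0
H = 4 (H = 4 - 0/(-195) = 4 - 0*(-1)/195 = 4 - 1*0 = 4 + 0 = 4)
b(G) = -15 + 3*G (b(G) = 3*(G - 1*5) = 3*(G - 5) = 3*(-5 + G) = -15 + 3*G)
√(b(H) + j(145, -144)) = √((-15 + 3*4) + 145) = √((-15 + 12) + 145) = √(-3 + 145) = √142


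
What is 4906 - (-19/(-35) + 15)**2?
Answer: 5713914/1225 ≈ 4664.4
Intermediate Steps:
4906 - (-19/(-35) + 15)**2 = 4906 - (-19*(-1/35) + 15)**2 = 4906 - (19/35 + 15)**2 = 4906 - (544/35)**2 = 4906 - 1*295936/1225 = 4906 - 295936/1225 = 5713914/1225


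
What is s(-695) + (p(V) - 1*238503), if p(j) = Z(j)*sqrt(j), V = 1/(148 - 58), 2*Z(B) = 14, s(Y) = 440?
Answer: -238063 + 7*sqrt(10)/30 ≈ -2.3806e+5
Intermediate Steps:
Z(B) = 7 (Z(B) = (1/2)*14 = 7)
V = 1/90 ≈ 0.011111
p(j) = 7*sqrt(j)
s(-695) + (p(V) - 1*238503) = 440 + (7*sqrt(1/90) - 1*238503) = 440 + (7*(sqrt(10)/30) - 238503) = 440 + (7*sqrt(10)/30 - 238503) = 440 + (-238503 + 7*sqrt(10)/30) = -238063 + 7*sqrt(10)/30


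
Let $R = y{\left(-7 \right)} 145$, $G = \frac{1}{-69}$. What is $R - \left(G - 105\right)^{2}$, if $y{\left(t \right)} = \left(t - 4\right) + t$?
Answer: $- \frac{64930726}{4761} \approx -13638.0$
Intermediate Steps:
$G = - \frac{1}{69} \approx -0.014493$
$y{\left(t \right)} = -4 + 2 t$ ($y{\left(t \right)} = \left(-4 + t\right) + t = -4 + 2 t$)
$R = -2610$ ($R = \left(-4 + 2 \left(-7\right)\right) 145 = \left(-4 - 14\right) 145 = \left(-18\right) 145 = -2610$)
$R - \left(G - 105\right)^{2} = -2610 - \left(- \frac{1}{69} - 105\right)^{2} = -2610 - \left(- \frac{7246}{69}\right)^{2} = -2610 - \frac{52504516}{4761} = - \frac{64930726}{4761}$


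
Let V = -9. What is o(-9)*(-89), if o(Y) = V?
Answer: 801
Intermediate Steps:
o(Y) = -9
o(-9)*(-89) = -9*(-89) = 801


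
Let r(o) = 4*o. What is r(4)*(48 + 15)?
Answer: 1008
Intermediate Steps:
r(4)*(48 + 15) = (4*4)*(48 + 15) = 16*63 = 1008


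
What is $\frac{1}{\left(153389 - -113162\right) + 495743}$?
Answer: $\frac{1}{762294} \approx 1.3118 \cdot 10^{-6}$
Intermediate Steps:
$\frac{1}{\left(153389 - -113162\right) + 495743} = \frac{1}{\left(153389 + 113162\right) + 495743} = \frac{1}{266551 + 495743} = \frac{1}{762294}$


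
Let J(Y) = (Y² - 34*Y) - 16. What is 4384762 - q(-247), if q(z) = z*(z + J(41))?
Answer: 4390690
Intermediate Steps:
J(Y) = -16 + Y² - 34*Y
q(z) = z*(271 + z) (q(z) = z*(z + (-16 + 41² - 34*41)) = z*(z + (-16 + 1681 - 1394)) = z*(z + 271) = z*(271 + z))
4384762 - q(-247) = 4384762 - (-247)*(271 - 247) = 4384762 - (-247)*24 = 4384762 - 1*(-5928) = 4384762 + 5928 = 4390690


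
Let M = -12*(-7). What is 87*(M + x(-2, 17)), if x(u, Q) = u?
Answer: 7134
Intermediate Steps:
M = 84
87*(M + x(-2, 17)) = 87*(84 - 2) = 87*82 = 7134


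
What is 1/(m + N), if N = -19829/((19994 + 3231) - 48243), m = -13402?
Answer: -25018/335271407 ≈ -7.4620e-5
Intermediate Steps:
N = 19829/25018 (N = -19829/(23225 - 48243) = -19829/(-25018) = -19829*(-1/25018) = 19829/25018 ≈ 0.79259)
1/(m + N) = 1/(-13402 + 19829/25018) = 1/(-335271407/25018) = -25018/335271407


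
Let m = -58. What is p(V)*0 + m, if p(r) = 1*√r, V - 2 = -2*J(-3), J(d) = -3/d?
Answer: -58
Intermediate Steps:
V = 0 (V = 2 - (-6)/(-3) = 2 - (-6)*(-1)/3 = 2 - 2*1 = 2 - 2 = 0)
p(r) = √r
p(V)*0 + m = √0*0 - 58 = 0*0 - 58 = 0 - 58 = -58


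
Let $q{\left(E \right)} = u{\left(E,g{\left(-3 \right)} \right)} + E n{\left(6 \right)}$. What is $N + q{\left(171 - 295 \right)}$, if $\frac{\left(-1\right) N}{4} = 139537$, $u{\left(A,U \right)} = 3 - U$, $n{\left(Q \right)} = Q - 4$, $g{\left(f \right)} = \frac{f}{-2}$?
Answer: $- \frac{1116789}{2} \approx -5.5839 \cdot 10^{5}$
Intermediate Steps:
$g{\left(f \right)} = - \frac{f}{2}$ ($g{\left(f \right)} = f \left(- \frac{1}{2}\right) = - \frac{f}{2}$)
$n{\left(Q \right)} = -4 + Q$
$N = -558148$ ($N = \left(-4\right) 139537 = -558148$)
$q{\left(E \right)} = \frac{3}{2} + 2 E$ ($q{\left(E \right)} = \left(3 - \left(- \frac{1}{2}\right) \left(-3\right)\right) + E \left(-4 + 6\right) = \left(3 - \frac{3}{2}\right) + E 2 = \left(3 - \frac{3}{2}\right) + 2 E = \frac{3}{2} + 2 E$)
$N + q{\left(171 - 295 \right)} = -558148 + \left(\frac{3}{2} + 2 \left(171 - 295\right)\right) = -558148 + \left(\frac{3}{2} + 2 \left(-124\right)\right) = -558148 + \left(\frac{3}{2} - 248\right) = -558148 - \frac{493}{2} = - \frac{1116789}{2}$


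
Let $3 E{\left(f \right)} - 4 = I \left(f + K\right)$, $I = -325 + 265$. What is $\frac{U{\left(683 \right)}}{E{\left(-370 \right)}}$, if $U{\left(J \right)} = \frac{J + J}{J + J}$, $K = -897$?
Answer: $\frac{3}{76024} \approx 3.9461 \cdot 10^{-5}$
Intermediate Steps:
$I = -60$
$U{\left(J \right)} = 1$ ($U{\left(J \right)} = \frac{2 J}{2 J} = 2 J \frac{1}{2 J} = 1$)
$E{\left(f \right)} = \frac{53824}{3} - 20 f$ ($E{\left(f \right)} = \frac{4}{3} + \frac{\left(-60\right) \left(f - 897\right)}{3} = \frac{4}{3} + \frac{\left(-60\right) \left(-897 + f\right)}{3} = \frac{4}{3} + \frac{53820 - 60 f}{3} = \frac{4}{3} - \left(-17940 + 20 f\right) = \frac{53824}{3} - 20 f$)
$\frac{U{\left(683 \right)}}{E{\left(-370 \right)}} = 1 \frac{1}{\frac{53824}{3} - -7400} = 1 \frac{1}{\frac{53824}{3} + 7400} = 1 \frac{1}{\frac{76024}{3}} = 1 \cdot \frac{3}{76024} = \frac{3}{76024}$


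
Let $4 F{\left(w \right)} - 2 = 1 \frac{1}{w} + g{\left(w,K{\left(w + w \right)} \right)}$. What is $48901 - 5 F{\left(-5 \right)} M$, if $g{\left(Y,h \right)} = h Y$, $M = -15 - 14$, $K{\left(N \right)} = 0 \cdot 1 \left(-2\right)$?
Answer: $\frac{195865}{4} \approx 48966.0$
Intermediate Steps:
$K{\left(N \right)} = 0$ ($K{\left(N \right)} = 0 \left(-2\right) = 0$)
$M = -29$ ($M = -15 - 14 = -29$)
$g{\left(Y,h \right)} = Y h$
$F{\left(w \right)} = \frac{1}{2} + \frac{1}{4 w}$ ($F{\left(w \right)} = \frac{1}{2} + \frac{1 \frac{1}{w} + w 0}{4} = \frac{1}{2} + \frac{\frac{1}{w} + 0}{4} = \frac{1}{2} + \frac{1}{4 w}$)
$48901 - 5 F{\left(-5 \right)} M = 48901 - 5 \frac{1 + 2 \left(-5\right)}{4 \left(-5\right)} \left(-29\right) = 48901 - 5 \cdot \frac{1}{4} \left(- \frac{1}{5}\right) \left(1 - 10\right) \left(-29\right) = 48901 - 5 \cdot \frac{1}{4} \left(- \frac{1}{5}\right) \left(-9\right) \left(-29\right) = 48901 - 5 \cdot \frac{9}{20} \left(-29\right) = 48901 - \frac{9}{4} \left(-29\right) = 48901 - - \frac{261}{4} = 48901 + \frac{261}{4} = \frac{195865}{4}$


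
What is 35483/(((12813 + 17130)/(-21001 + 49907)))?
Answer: 1025671598/29943 ≈ 34254.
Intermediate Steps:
35483/(((12813 + 17130)/(-21001 + 49907))) = 35483/((29943/28906)) = 35483/((29943*(1/28906))) = 35483/(29943/28906) = 35483*(28906/29943) = 1025671598/29943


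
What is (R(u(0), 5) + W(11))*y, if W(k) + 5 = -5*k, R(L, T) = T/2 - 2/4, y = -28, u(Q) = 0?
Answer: 1624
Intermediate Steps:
R(L, T) = -1/2 + T/2 (R(L, T) = T*(1/2) - 2*1/4 = T/2 - 1/2 = -1/2 + T/2)
W(k) = -5 - 5*k
(R(u(0), 5) + W(11))*y = ((-1/2 + (1/2)*5) + (-5 - 5*11))*(-28) = ((-1/2 + 5/2) + (-5 - 55))*(-28) = (2 - 60)*(-28) = -58*(-28) = 1624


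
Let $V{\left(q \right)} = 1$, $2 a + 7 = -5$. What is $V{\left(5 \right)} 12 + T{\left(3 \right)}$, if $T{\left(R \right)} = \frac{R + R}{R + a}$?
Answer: $10$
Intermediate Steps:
$a = -6$ ($a = - \frac{7}{2} + \frac{1}{2} \left(-5\right) = - \frac{7}{2} - \frac{5}{2} = -6$)
$T{\left(R \right)} = \frac{2 R}{-6 + R}$ ($T{\left(R \right)} = \frac{R + R}{R - 6} = \frac{2 R}{-6 + R}$)
$V{\left(5 \right)} 12 + T{\left(3 \right)} = 1 \cdot 12 + 2 \cdot 3 \frac{1}{-6 + 3} = 12 + 2 \cdot 3 \frac{1}{-3} = 12 + 2 \cdot 3 \left(- \frac{1}{3}\right) = 12 - 2 = 10$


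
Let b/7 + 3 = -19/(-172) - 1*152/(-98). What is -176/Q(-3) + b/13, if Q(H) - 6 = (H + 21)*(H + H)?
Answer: 802045/798252 ≈ 1.0048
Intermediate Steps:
b = -11281/1204 (b = -21 + 7*(-19/(-172) - 1*152/(-98)) = -21 + 7*(-19*(-1/172) - 152*(-1/98)) = -21 + 7*(19/172 + 76/49) = -21 + 7*(14003/8428) = -21 + 14003/1204 = -11281/1204 ≈ -9.3696)
Q(H) = 6 + 2*H*(21 + H) (Q(H) = 6 + (H + 21)*(H + H) = 6 + (21 + H)*(2*H) = 6 + 2*H*(21 + H))
-176/Q(-3) + b/13 = -176/(6 + 2*(-3)² + 42*(-3)) - 11281/1204/13 = -176/(6 + 2*9 - 126) - 11281/1204*1/13 = -176/(6 + 18 - 126) - 11281/15652 = -176/(-102) - 11281/15652 = -176*(-1/102) - 11281/15652 = 88/51 - 11281/15652 = 802045/798252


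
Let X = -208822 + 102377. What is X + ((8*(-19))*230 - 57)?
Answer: -141462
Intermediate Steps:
X = -106445
X + ((8*(-19))*230 - 57) = -106445 + ((8*(-19))*230 - 57) = -106445 + (-152*230 - 57) = -106445 + (-34960 - 57) = -106445 - 35017 = -141462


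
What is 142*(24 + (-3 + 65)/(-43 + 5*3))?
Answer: 21655/7 ≈ 3093.6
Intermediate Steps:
142*(24 + (-3 + 65)/(-43 + 5*3)) = 142*(24 + 62/(-43 + 15)) = 142*(24 + 62/(-28)) = 142*(24 + 62*(-1/28)) = 142*(24 - 31/14) = 142*(305/14) = 21655/7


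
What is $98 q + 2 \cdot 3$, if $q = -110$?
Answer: $-10774$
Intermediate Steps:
$98 q + 2 \cdot 3 = 98 \left(-110\right) + 2 \cdot 3 = -10780 + 6 = -10774$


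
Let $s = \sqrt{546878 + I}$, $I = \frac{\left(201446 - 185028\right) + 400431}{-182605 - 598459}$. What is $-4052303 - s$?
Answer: $-4052303 - \frac{\sqrt{83407149678042238}}{390532} \approx -4.053 \cdot 10^{6}$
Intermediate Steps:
$I = - \frac{416849}{781064}$ ($I = \frac{16418 + 400431}{-781064} = 416849 \left(- \frac{1}{781064}\right) = - \frac{416849}{781064} \approx -0.53369$)
$s = \frac{\sqrt{83407149678042238}}{390532}$ ($s = \sqrt{546878 - \frac{416849}{781064}} = \sqrt{\frac{427146301343}{781064}} = \frac{\sqrt{83407149678042238}}{390532} \approx 739.51$)
$-4052303 - s = -4052303 - \frac{\sqrt{83407149678042238}}{390532}$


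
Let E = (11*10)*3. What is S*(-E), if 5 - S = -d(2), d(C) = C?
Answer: -2310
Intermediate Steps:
E = 330 (E = 110*3 = 330)
S = 7 (S = 5 - (-1)*2 = 5 - 1*(-2) = 5 + 2 = 7)
S*(-E) = 7*(-1*330) = 7*(-330) = -2310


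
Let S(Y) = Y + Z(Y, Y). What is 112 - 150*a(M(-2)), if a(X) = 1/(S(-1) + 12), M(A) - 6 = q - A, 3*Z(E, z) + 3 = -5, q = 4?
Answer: 94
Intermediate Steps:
Z(E, z) = -8/3 (Z(E, z) = -1 + (⅓)*(-5) = -1 - 5/3 = -8/3)
M(A) = 10 - A (M(A) = 6 + (4 - A) = 10 - A)
S(Y) = -8/3 + Y (S(Y) = Y - 8/3 = -8/3 + Y)
a(X) = 3/25 (a(X) = 1/((-8/3 - 1) + 12) = 1/(-11/3 + 12) = 1/(25/3) = 3/25)
112 - 150*a(M(-2)) = 112 - 150*3/25 = 112 - 18 = 94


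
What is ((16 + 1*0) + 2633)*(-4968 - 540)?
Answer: -14590692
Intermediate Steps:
((16 + 1*0) + 2633)*(-4968 - 540) = ((16 + 0) + 2633)*(-5508) = (16 + 2633)*(-5508) = 2649*(-5508) = -14590692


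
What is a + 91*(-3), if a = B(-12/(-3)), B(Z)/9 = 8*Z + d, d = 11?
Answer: 114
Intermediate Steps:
B(Z) = 99 + 72*Z (B(Z) = 9*(8*Z + 11) = 9*(11 + 8*Z) = 99 + 72*Z)
a = 387 (a = 99 + 72*(-12/(-3)) = 99 + 72*(-12*(-⅓)) = 99 + 72*4 = 99 + 288 = 387)
a + 91*(-3) = 387 + 91*(-3) = 387 - 273 = 114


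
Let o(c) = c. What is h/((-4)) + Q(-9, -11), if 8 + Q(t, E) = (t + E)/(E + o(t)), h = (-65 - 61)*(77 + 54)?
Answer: 8239/2 ≈ 4119.5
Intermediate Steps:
h = -16506 (h = -126*131 = -16506)
Q(t, E) = -7 (Q(t, E) = -8 + (t + E)/(E + t) = -8 + (E + t)/(E + t) = -8 + 1 = -7)
h/((-4)) + Q(-9, -11) = -16506/((-4)) - 7 = -16506/((-2*2)) - 7 = -16506/(-4) - 7 = -16506*(-1/4) - 7 = 8253/2 - 7 = 8239/2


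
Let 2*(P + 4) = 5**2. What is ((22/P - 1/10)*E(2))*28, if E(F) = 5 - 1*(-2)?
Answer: 41454/85 ≈ 487.69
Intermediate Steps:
P = 17/2 (P = -4 + (1/2)*5**2 = -4 + (1/2)*25 = -4 + 25/2 = 17/2 ≈ 8.5000)
E(F) = 7 (E(F) = 5 + 2 = 7)
((22/P - 1/10)*E(2))*28 = ((22/(17/2) - 1/10)*7)*28 = ((22*(2/17) - 1*1/10)*7)*28 = ((44/17 - 1/10)*7)*28 = ((423/170)*7)*28 = (2961/170)*28 = 41454/85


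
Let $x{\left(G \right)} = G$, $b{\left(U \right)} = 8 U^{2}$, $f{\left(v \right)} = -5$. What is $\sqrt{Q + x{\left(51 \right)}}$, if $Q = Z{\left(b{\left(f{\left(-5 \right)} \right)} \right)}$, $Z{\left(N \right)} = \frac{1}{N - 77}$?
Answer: $\frac{\sqrt{771702}}{123} \approx 7.142$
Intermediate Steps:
$Z{\left(N \right)} = \frac{1}{-77 + N}$
$Q = \frac{1}{123}$ ($Q = \frac{1}{-77 + 8 \left(-5\right)^{2}} = \frac{1}{-77 + 8 \cdot 25} = \frac{1}{-77 + 200} = \frac{1}{123} \approx 0.0081301$)
$\sqrt{Q + x{\left(51 \right)}} = \sqrt{\frac{1}{123} + 51} = \sqrt{\frac{6274}{123}} = \frac{\sqrt{771702}}{123}$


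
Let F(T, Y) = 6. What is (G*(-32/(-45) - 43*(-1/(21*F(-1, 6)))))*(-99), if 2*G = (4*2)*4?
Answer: -58344/35 ≈ -1667.0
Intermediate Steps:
G = 16 (G = ((4*2)*4)/2 = (8*4)/2 = (½)*32 = 16)
(G*(-32/(-45) - 43*(-1/(21*F(-1, 6)))))*(-99) = (16*(-32/(-45) - 43/(6*(-21))))*(-99) = (16*(-32*(-1/45) - 43/(-126)))*(-99) = (16*(32/45 - 43*(-1/126)))*(-99) = (16*(32/45 + 43/126))*(-99) = (16*(221/210))*(-99) = (1768/105)*(-99) = -58344/35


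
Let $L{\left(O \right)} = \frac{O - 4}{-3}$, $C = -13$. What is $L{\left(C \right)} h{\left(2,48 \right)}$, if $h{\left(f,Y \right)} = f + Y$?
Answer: $\frac{850}{3} \approx 283.33$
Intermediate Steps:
$h{\left(f,Y \right)} = Y + f$
$L{\left(O \right)} = \frac{4}{3} - \frac{O}{3}$ ($L{\left(O \right)} = \left(-4 + O\right) \left(- \frac{1}{3}\right) = \frac{4}{3} - \frac{O}{3}$)
$L{\left(C \right)} h{\left(2,48 \right)} = \left(\frac{4}{3} - - \frac{13}{3}\right) \left(48 + 2\right) = \left(\frac{4}{3} + \frac{13}{3}\right) 50 = \frac{17}{3} \cdot 50 = \frac{850}{3}$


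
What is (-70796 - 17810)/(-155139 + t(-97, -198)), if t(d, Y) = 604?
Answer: 88606/154535 ≈ 0.57337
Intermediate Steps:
(-70796 - 17810)/(-155139 + t(-97, -198)) = (-70796 - 17810)/(-155139 + 604) = -88606/(-154535) = -88606*(-1/154535) = 88606/154535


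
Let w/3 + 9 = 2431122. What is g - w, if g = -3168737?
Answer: -10462076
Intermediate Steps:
w = 7293339 (w = -27 + 3*2431122 = -27 + 7293366 = 7293339)
g - w = -3168737 - 1*7293339 = -3168737 - 7293339 = -10462076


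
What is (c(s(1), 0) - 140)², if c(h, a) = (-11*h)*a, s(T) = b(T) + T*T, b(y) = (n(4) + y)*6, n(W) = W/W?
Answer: 19600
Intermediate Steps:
n(W) = 1
b(y) = 6 + 6*y (b(y) = (1 + y)*6 = 6 + 6*y)
s(T) = 6 + T² + 6*T (s(T) = (6 + 6*T) + T*T = (6 + 6*T) + T² = 6 + T² + 6*T)
c(h, a) = -11*a*h
(c(s(1), 0) - 140)² = (-11*0*(6 + 1² + 6*1) - 140)² = (-11*0*(6 + 1 + 6) - 140)² = (-11*0*13 - 140)² = (0 - 140)² = (-140)² = 19600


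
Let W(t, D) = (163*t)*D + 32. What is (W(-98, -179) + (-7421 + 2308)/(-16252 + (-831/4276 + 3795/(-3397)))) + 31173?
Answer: 682426347414645157/236088646471 ≈ 2.8906e+6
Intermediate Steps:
W(t, D) = 32 + 163*D*t (W(t, D) = 163*D*t + 32 = 32 + 163*D*t)
(W(-98, -179) + (-7421 + 2308)/(-16252 + (-831/4276 + 3795/(-3397)))) + 31173 = ((32 + 163*(-179)*(-98)) + (-7421 + 2308)/(-16252 + (-831/4276 + 3795/(-3397)))) + 31173 = ((32 + 2859346) - 5113/(-16252 + (-831*1/4276 + 3795*(-1/3397)))) + 31173 = (2859378 - 5113/(-16252 + (-831/4276 - 3795/3397))) + 31173 = (2859378 - 5113/(-16252 - 19050327/14525572)) + 31173 = (2859378 - 5113/(-236088646471/14525572)) + 31173 = (2859378 - 5113*(-14525572/236088646471)) + 31173 = (2859378 + 74269249636/236088646471) + 31173 = 675066756038204674/236088646471 + 31173 = 682426347414645157/236088646471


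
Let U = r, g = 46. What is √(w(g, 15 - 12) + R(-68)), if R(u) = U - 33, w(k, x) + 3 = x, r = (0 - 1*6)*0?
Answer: I*√33 ≈ 5.7446*I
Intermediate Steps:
r = 0 (r = (0 - 6)*0 = -6*0 = 0)
U = 0
w(k, x) = -3 + x
R(u) = -33 (R(u) = 0 - 33 = -33)
√(w(g, 15 - 12) + R(-68)) = √((-3 + (15 - 12)) - 33) = √((-3 + 3) - 33) = √(0 - 33) = √(-33) = I*√33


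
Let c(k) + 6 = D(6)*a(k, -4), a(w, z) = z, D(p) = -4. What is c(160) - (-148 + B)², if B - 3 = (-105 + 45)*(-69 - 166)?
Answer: -194742015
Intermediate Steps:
B = 14103 (B = 3 + (-105 + 45)*(-69 - 166) = 3 - 60*(-235) = 3 + 14100 = 14103)
c(k) = 10 (c(k) = -6 - 4*(-4) = -6 + 16 = 10)
c(160) - (-148 + B)² = 10 - (-148 + 14103)² = 10 - 1*13955² = 10 - 1*194742025 = 10 - 194742025 = -194742015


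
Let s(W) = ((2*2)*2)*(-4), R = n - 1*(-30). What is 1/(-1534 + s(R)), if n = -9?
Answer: -1/1566 ≈ -0.00063857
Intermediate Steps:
R = 21 (R = -9 - 1*(-30) = -9 + 30 = 21)
s(W) = -32 (s(W) = (4*2)*(-4) = 8*(-4) = -32)
1/(-1534 + s(R)) = 1/(-1534 - 32) = 1/(-1566) = -1/1566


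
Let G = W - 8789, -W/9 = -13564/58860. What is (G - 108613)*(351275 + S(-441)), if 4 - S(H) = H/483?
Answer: -516946355683334/12535 ≈ -4.1240e+10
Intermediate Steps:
W = 3391/1635 (W = -(-122076)/58860 = -9*(-3391/14715) = 3391/1635 ≈ 2.0740)
S(H) = 4 - H/483
G = -14366624/1635 (G = 3391/1635 - 8789 = -14366624/1635 ≈ -8786.9)
(G - 108613)*(351275 + S(-441)) = (-14366624/1635 - 108613)*(351275 + (4 - 1/483*(-441))) = -191948879*(351275 + (4 + 21/23))/1635 = -191948879*(351275 + 113/23)/1635 = -191948879/1635*8079438/23 = -516946355683334/12535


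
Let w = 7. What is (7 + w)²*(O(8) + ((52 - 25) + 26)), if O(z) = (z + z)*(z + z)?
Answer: 60564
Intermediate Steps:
O(z) = 4*z² (O(z) = (2*z)*(2*z) = 4*z²)
(7 + w)²*(O(8) + ((52 - 25) + 26)) = (7 + 7)²*(4*8² + ((52 - 25) + 26)) = 14²*(4*64 + (27 + 26)) = 196*(256 + 53) = 196*309 = 60564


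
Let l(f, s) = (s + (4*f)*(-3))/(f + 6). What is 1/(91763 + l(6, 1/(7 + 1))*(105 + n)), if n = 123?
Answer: 8/723179 ≈ 1.1062e-5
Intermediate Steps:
l(f, s) = (s - 12*f)/(6 + f)
1/(91763 + l(6, 1/(7 + 1))*(105 + n)) = 1/(91763 + ((1/(7 + 1) - 12*6)/(6 + 6))*(105 + 123)) = 1/(91763 + ((1/8 - 72)/12)*228) = 1/(91763 + ((⅛ - 72)/12)*228) = 1/(91763 + ((1/12)*(-575/8))*228) = 1/(91763 - 575/96*228) = 1/(91763 - 10925/8) = 1/(723179/8) = 8/723179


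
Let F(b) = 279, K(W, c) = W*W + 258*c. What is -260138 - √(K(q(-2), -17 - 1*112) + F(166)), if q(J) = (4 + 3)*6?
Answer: -260138 - 3*I*√3471 ≈ -2.6014e+5 - 176.75*I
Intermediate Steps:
q(J) = 42 (q(J) = 7*6 = 42)
K(W, c) = W² + 258*c
-260138 - √(K(q(-2), -17 - 1*112) + F(166)) = -260138 - √((42² + 258*(-17 - 1*112)) + 279) = -260138 - √((1764 + 258*(-17 - 112)) + 279) = -260138 - √((1764 + 258*(-129)) + 279) = -260138 - √((1764 - 33282) + 279) = -260138 - √(-31518 + 279) = -260138 - √(-31239) = -260138 - 3*I*√3471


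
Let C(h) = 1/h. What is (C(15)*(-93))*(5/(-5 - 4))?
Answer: 31/9 ≈ 3.4444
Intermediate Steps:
(C(15)*(-93))*(5/(-5 - 4)) = (-93/15)*(5/(-5 - 4)) = ((1/15)*(-93))*(5/(-9)) = -31*(-1)/9 = -31/5*(-5/9) = 31/9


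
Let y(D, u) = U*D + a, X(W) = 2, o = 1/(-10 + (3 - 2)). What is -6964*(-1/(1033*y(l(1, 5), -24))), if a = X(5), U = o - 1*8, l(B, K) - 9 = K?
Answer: -15669/259283 ≈ -0.060432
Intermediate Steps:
l(B, K) = 9 + K
o = -⅑ (o = 1/(-10 + 1) = 1/(-9) = -⅑ ≈ -0.11111)
U = -73/9 (U = -⅑ - 1*8 = -⅑ - 8 = -73/9 ≈ -8.1111)
a = 2
y(D, u) = 2 - 73*D/9 (y(D, u) = -73*D/9 + 2 = 2 - 73*D/9)
-6964*(-1/(1033*y(l(1, 5), -24))) = -6964*(-1/(1033*(2 - 73*(9 + 5)/9))) = -6964*(-1/(1033*(2 - 73/9*14))) = -6964*(-1/(1033*(2 - 1022/9))) = -6964/((-1004/9*(-1033))) = -6964/1037132/9 = -6964*9/1037132 = -15669/259283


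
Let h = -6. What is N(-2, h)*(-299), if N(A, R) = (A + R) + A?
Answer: 2990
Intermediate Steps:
N(A, R) = R + 2*A
N(-2, h)*(-299) = (-6 + 2*(-2))*(-299) = (-6 - 4)*(-299) = -10*(-299) = 2990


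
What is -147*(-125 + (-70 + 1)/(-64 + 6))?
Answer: 1055607/58 ≈ 18200.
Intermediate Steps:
-147*(-125 + (-70 + 1)/(-64 + 6)) = -147*(-125 - 69/(-58)) = -147*(-125 - 69*(-1/58)) = -147*(-125 + 69/58) = -147*(-7181/58) = 1055607/58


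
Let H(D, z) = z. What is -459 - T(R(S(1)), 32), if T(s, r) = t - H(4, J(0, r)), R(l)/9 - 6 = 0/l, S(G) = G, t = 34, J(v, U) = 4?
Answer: -489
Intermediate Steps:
R(l) = 54 (R(l) = 54 + 9*(0/l) = 54 + 9*0 = 54 + 0 = 54)
T(s, r) = 30 (T(s, r) = 34 - 1*4 = 34 - 4 = 30)
-459 - T(R(S(1)), 32) = -459 - 1*30 = -459 - 30 = -489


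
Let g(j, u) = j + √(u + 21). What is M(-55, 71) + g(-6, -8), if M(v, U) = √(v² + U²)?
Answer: -6 + √13 + √8066 ≈ 87.417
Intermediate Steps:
g(j, u) = j + √(21 + u)
M(v, U) = √(U² + v²)
M(-55, 71) + g(-6, -8) = √(71² + (-55)²) + (-6 + √(21 - 8)) = √(5041 + 3025) + (-6 + √13) = √8066 + (-6 + √13) = -6 + √13 + √8066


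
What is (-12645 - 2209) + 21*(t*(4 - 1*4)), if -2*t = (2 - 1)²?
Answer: -14854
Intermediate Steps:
t = -½ (t = -(2 - 1)²/2 = -½*1² = -½*1 = -½ ≈ -0.50000)
(-12645 - 2209) + 21*(t*(4 - 1*4)) = (-12645 - 2209) + 21*(-(4 - 1*4)/2) = -14854 + 21*(-(4 - 4)/2) = -14854 + 21*(-½*0) = -14854 + 21*0 = -14854 + 0 = -14854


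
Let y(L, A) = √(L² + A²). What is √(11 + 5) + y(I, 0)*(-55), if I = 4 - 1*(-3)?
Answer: -381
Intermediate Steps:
I = 7 (I = 4 + 3 = 7)
y(L, A) = √(A² + L²)
√(11 + 5) + y(I, 0)*(-55) = √(11 + 5) + √(0² + 7²)*(-55) = √16 + √(0 + 49)*(-55) = 4 + √49*(-55) = 4 + 7*(-55) = 4 - 385 = -381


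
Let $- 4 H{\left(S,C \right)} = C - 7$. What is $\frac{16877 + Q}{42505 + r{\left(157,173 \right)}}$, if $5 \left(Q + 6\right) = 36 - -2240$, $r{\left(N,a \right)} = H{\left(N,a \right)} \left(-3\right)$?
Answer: $\frac{173262}{426295} \approx 0.40644$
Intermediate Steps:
$H{\left(S,C \right)} = \frac{7}{4} - \frac{C}{4}$ ($H{\left(S,C \right)} = - \frac{C - 7}{4} = - \frac{-7 + C}{4} = \frac{7}{4} - \frac{C}{4}$)
$r{\left(N,a \right)} = - \frac{21}{4} + \frac{3 a}{4}$ ($r{\left(N,a \right)} = \left(\frac{7}{4} - \frac{a}{4}\right) \left(-3\right) = - \frac{21}{4} + \frac{3 a}{4}$)
$Q = \frac{2246}{5}$ ($Q = -6 + \frac{36 - -2240}{5} = -6 + \frac{36 + 2240}{5} = -6 + \frac{1}{5} \cdot 2276 = -6 + \frac{2276}{5} = \frac{2246}{5} \approx 449.2$)
$\frac{16877 + Q}{42505 + r{\left(157,173 \right)}} = \frac{16877 + \frac{2246}{5}}{42505 + \left(- \frac{21}{4} + \frac{3}{4} \cdot 173\right)} = \frac{86631}{5 \left(42505 + \left(- \frac{21}{4} + \frac{519}{4}\right)\right)} = \frac{86631}{5 \left(42505 + \frac{249}{2}\right)} = \frac{86631}{5 \cdot \frac{85259}{2}} = \frac{86631}{5} \cdot \frac{2}{85259} = \frac{173262}{426295}$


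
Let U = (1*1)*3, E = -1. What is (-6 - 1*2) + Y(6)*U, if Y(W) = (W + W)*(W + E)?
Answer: 172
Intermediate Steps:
Y(W) = 2*W*(-1 + W) (Y(W) = (W + W)*(W - 1) = (2*W)*(-1 + W) = 2*W*(-1 + W))
U = 3 (U = 1*3 = 3)
(-6 - 1*2) + Y(6)*U = (-6 - 1*2) + (2*6*(-1 + 6))*3 = (-6 - 2) + (2*6*5)*3 = -8 + 60*3 = -8 + 180 = 172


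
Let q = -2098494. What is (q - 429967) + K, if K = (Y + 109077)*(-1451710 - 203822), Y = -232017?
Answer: 203528575619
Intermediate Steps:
K = 203531104080 (K = (-232017 + 109077)*(-1451710 - 203822) = -122940*(-1655532) = 203531104080)
(q - 429967) + K = (-2098494 - 429967) + 203531104080 = -2528461 + 203531104080 = 203528575619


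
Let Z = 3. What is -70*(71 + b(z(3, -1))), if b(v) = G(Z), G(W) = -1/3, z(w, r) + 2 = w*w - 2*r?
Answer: -14840/3 ≈ -4946.7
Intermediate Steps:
z(w, r) = -2 + w**2 - 2*r (z(w, r) = -2 + (w*w - 2*r) = -2 + (w**2 - 2*r) = -2 + w**2 - 2*r)
G(W) = -1/3 (G(W) = -1*1/3 = -1/3)
b(v) = -1/3
-70*(71 + b(z(3, -1))) = -70*(71 - 1/3) = -70*212/3 = -14840/3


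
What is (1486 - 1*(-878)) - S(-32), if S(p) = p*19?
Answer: 2972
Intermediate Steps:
S(p) = 19*p
(1486 - 1*(-878)) - S(-32) = (1486 - 1*(-878)) - 19*(-32) = (1486 + 878) - 1*(-608) = 2364 + 608 = 2972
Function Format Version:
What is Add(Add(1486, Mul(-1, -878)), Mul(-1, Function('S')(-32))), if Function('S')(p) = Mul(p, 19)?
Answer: 2972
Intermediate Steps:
Function('S')(p) = Mul(19, p)
Add(Add(1486, Mul(-1, -878)), Mul(-1, Function('S')(-32))) = Add(Add(1486, Mul(-1, -878)), Mul(-1, Mul(19, -32))) = Add(Add(1486, 878), Mul(-1, -608)) = Add(2364, 608) = 2972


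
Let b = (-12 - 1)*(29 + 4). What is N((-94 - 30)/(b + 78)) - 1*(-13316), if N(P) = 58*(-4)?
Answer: 13084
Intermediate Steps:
b = -429 (b = -13*33 = -429)
N(P) = -232
N((-94 - 30)/(b + 78)) - 1*(-13316) = -232 - 1*(-13316) = -232 + 13316 = 13084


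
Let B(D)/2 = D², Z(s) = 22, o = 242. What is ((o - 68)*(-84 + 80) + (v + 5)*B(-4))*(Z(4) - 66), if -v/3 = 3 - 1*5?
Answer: 15136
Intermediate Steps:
v = 6 (v = -3*(3 - 1*5) = -3*(3 - 5) = -3*(-2) = 6)
B(D) = 2*D²
((o - 68)*(-84 + 80) + (v + 5)*B(-4))*(Z(4) - 66) = ((242 - 68)*(-84 + 80) + (6 + 5)*(2*(-4)²))*(22 - 66) = (174*(-4) + 11*(2*16))*(-44) = (-696 + 11*32)*(-44) = (-696 + 352)*(-44) = -344*(-44) = 15136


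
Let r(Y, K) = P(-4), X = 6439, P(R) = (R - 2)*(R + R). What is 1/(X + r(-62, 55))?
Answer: 1/6487 ≈ 0.00015415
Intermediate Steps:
P(R) = 2*R*(-2 + R) (P(R) = (-2 + R)*(2*R) = 2*R*(-2 + R))
r(Y, K) = 48 (r(Y, K) = 2*(-4)*(-2 - 4) = 2*(-4)*(-6) = 48)
1/(X + r(-62, 55)) = 1/(6439 + 48) = 1/6487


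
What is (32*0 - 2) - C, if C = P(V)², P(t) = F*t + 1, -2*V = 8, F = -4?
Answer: -291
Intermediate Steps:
V = -4 (V = -½*8 = -4)
P(t) = 1 - 4*t (P(t) = -4*t + 1 = 1 - 4*t)
C = 289 (C = (1 - 4*(-4))² = (1 + 16)² = 17² = 289)
(32*0 - 2) - C = (32*0 - 2) - 1*289 = (0 - 2) - 289 = -2 - 289 = -291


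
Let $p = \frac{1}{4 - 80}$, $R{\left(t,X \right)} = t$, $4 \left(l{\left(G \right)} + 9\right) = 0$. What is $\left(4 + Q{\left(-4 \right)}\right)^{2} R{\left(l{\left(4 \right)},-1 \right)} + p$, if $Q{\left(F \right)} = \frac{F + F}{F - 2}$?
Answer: $- \frac{19457}{76} \approx -256.01$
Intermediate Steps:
$Q{\left(F \right)} = \frac{2 F}{-2 + F}$
$l{\left(G \right)} = -9$ ($l{\left(G \right)} = -9 + \frac{1}{4} \cdot 0 = -9 + 0 = -9$)
$p = - \frac{1}{76}$ ($p = \frac{1}{-76} = - \frac{1}{76} \approx -0.013158$)
$\left(4 + Q{\left(-4 \right)}\right)^{2} R{\left(l{\left(4 \right)},-1 \right)} + p = \left(4 + 2 \left(-4\right) \frac{1}{-2 - 4}\right)^{2} \left(-9\right) - \frac{1}{76} = \left(4 + 2 \left(-4\right) \frac{1}{-6}\right)^{2} \left(-9\right) - \frac{1}{76} = \left(4 + 2 \left(-4\right) \left(- \frac{1}{6}\right)\right)^{2} \left(-9\right) - \frac{1}{76} = \left(4 + \frac{4}{3}\right)^{2} \left(-9\right) - \frac{1}{76} = \left(\frac{16}{3}\right)^{2} \left(-9\right) - \frac{1}{76} = \frac{256}{9} \left(-9\right) - \frac{1}{76} = -256 - \frac{1}{76} = - \frac{19457}{76}$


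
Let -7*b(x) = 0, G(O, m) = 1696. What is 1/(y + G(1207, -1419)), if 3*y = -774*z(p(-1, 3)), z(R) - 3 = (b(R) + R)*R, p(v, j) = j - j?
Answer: 1/922 ≈ 0.0010846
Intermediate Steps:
p(v, j) = 0
b(x) = 0 (b(x) = -⅐*0 = 0)
z(R) = 3 + R² (z(R) = 3 + (0 + R)*R = 3 + R*R = 3 + R²)
y = -774 (y = (-774*(3 + 0²))/3 = (-774*(3 + 0))/3 = (-774*3)/3 = (⅓)*(-2322) = -774)
1/(y + G(1207, -1419)) = 1/(-774 + 1696) = 1/922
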